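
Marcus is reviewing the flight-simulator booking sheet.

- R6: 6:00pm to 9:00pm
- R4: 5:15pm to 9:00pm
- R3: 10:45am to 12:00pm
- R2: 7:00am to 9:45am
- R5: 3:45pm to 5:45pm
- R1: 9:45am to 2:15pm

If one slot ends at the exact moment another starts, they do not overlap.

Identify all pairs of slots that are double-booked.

Sorted by start: R2, R1, R3, R5, R4, R6.
R1 starts exactly when R2 ends (back-to-back, no overlap), so nothing later overlaps R2 either.
R3 starts before R1 ends → R1 and R3 overlap.
R5 starts after R1 ends, so nothing later overlaps R1 either.
R5 starts after R3 ends, so nothing later overlaps R3 either.
R4 starts before R5 ends → R5 and R4 overlap.
R6 starts after R5 ends.
R6 starts before R4 ends → R4 and R6 overlap.

R1 & R3, R4 & R5, R4 & R6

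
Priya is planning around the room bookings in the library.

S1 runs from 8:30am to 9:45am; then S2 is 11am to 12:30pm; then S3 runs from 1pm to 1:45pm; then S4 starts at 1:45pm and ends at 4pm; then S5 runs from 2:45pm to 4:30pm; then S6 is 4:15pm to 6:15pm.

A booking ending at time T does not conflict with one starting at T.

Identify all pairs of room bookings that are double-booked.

Check each pair: they overlap iff neither finishes before the other starts.
Sorted by start: S1, S2, S3, S4, S5, S6.
S2 starts after S1 ends; S1 is clear from here.
S3 starts after S2 ends; S2 is clear from here.
S4 starts exactly when S3 ends (back-to-back, no overlap); S3 is clear from here.
S5 starts before S4 ends → S4 and S5 overlap.
S6 starts after S4 ends.
S6 starts before S5 ends → S5 and S6 overlap.

S4 & S5, S5 & S6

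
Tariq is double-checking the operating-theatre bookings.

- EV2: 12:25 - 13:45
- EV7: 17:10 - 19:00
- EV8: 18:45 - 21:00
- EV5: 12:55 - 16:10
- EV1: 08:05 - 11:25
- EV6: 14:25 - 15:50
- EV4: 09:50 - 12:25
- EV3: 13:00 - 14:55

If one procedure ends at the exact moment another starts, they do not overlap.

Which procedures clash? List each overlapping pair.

EV1 & EV4, EV2 & EV3, EV2 & EV5, EV3 & EV5, EV3 & EV6, EV5 & EV6, EV7 & EV8

Two intervals overlap when each starts before the other ends.
Sorted by start: EV1, EV4, EV2, EV5, EV3, EV6, EV7, EV8.
EV4 starts before EV1 ends → EV1 and EV4 overlap.
EV2 starts after EV1 ends, so EV1 has no further overlaps.
EV2 starts exactly when EV4 ends (back-to-back, no overlap), so EV4 has no further overlaps.
EV5 starts before EV2 ends → EV2 and EV5 overlap.
EV3 starts before EV2 ends → EV2 and EV3 overlap.
EV6 starts after EV2 ends, so EV2 has no further overlaps.
EV3 starts before EV5 ends → EV5 and EV3 overlap.
EV6 starts before EV5 ends → EV5 and EV6 overlap.
EV7 starts after EV5 ends, so EV5 has no further overlaps.
EV6 starts before EV3 ends → EV3 and EV6 overlap.
EV7 starts after EV3 ends, so EV3 has no further overlaps.
EV7 starts after EV6 ends, so EV6 has no further overlaps.
EV8 starts before EV7 ends → EV7 and EV8 overlap.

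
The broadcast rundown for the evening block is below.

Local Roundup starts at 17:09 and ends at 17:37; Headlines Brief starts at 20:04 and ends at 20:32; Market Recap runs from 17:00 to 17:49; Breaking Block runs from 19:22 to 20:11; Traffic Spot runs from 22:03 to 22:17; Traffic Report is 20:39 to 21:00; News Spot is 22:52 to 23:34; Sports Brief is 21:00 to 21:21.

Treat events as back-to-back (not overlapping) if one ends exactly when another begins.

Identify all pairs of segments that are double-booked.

Sorted by start: Market Recap, Local Roundup, Breaking Block, Headlines Brief, Traffic Report, Sports Brief, Traffic Spot, News Spot.
Local Roundup starts before Market Recap ends → Market Recap and Local Roundup overlap.
Breaking Block starts after Market Recap ends, so nothing later overlaps Market Recap either.
Breaking Block starts after Local Roundup ends, so nothing later overlaps Local Roundup either.
Headlines Brief starts before Breaking Block ends → Breaking Block and Headlines Brief overlap.
Traffic Report starts after Breaking Block ends, so nothing later overlaps Breaking Block either.
Traffic Report starts after Headlines Brief ends, so nothing later overlaps Headlines Brief either.
Sports Brief starts exactly when Traffic Report ends (back-to-back, no overlap), so nothing later overlaps Traffic Report either.
Traffic Spot starts after Sports Brief ends, so nothing later overlaps Sports Brief either.
News Spot starts after Traffic Spot ends.

Breaking Block & Headlines Brief, Local Roundup & Market Recap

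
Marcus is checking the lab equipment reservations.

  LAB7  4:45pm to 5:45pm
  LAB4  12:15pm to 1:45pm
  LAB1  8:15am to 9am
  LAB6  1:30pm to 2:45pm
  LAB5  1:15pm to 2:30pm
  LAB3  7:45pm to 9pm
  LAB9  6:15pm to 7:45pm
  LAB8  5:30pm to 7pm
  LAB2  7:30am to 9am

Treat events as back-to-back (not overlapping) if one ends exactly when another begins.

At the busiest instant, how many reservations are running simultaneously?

Walk through starts and ends in time order (an end at T is processed before a start at T):
7:30am start LAB2 → 1
8:15am start LAB1 → 2
9am end LAB1 → 1
9am end LAB2 → 0
12:15pm start LAB4 → 1
1:15pm start LAB5 → 2
1:30pm start LAB6 → 3
1:45pm end LAB4 → 2
2:30pm end LAB5 → 1
2:45pm end LAB6 → 0
4:45pm start LAB7 → 1
5:30pm start LAB8 → 2
5:45pm end LAB7 → 1
6:15pm start LAB9 → 2
7pm end LAB8 → 1
7:45pm end LAB9 → 0
7:45pm start LAB3 → 1
9pm end LAB3 → 0
Peak is 3, at 1:30pm (LAB4, LAB5, LAB6).

3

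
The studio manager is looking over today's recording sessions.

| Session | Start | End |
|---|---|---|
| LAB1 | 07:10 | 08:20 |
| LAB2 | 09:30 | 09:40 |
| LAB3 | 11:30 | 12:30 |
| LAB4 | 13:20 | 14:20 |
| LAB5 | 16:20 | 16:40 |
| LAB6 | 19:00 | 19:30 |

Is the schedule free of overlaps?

Two intervals overlap when each starts before the other ends.
Sorted by start: LAB1, LAB2, LAB3, LAB4, LAB5, LAB6.
LAB2 starts after LAB1 ends — done with LAB1.
LAB3 starts after LAB2 ends — done with LAB2.
LAB4 starts after LAB3 ends — done with LAB3.
LAB5 starts after LAB4 ends — done with LAB4.
LAB6 starts after LAB5 ends.
Every pair is clear; the schedule has no overlaps.

Yes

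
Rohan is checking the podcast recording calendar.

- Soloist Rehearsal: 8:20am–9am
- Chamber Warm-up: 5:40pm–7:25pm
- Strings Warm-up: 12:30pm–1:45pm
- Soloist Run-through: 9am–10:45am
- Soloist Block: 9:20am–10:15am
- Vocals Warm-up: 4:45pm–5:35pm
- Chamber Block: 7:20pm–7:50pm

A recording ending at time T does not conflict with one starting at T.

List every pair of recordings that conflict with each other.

Sorted by start: Soloist Rehearsal, Soloist Run-through, Soloist Block, Strings Warm-up, Vocals Warm-up, Chamber Warm-up, Chamber Block.
Soloist Run-through starts exactly when Soloist Rehearsal ends (back-to-back, no overlap), so nothing later overlaps Soloist Rehearsal either.
Soloist Block starts before Soloist Run-through ends → Soloist Run-through and Soloist Block overlap.
Strings Warm-up starts after Soloist Run-through ends, so nothing later overlaps Soloist Run-through either.
Strings Warm-up starts after Soloist Block ends, so nothing later overlaps Soloist Block either.
Vocals Warm-up starts after Strings Warm-up ends, so nothing later overlaps Strings Warm-up either.
Chamber Warm-up starts after Vocals Warm-up ends, so nothing later overlaps Vocals Warm-up either.
Chamber Block starts before Chamber Warm-up ends → Chamber Warm-up and Chamber Block overlap.

Chamber Block & Chamber Warm-up, Soloist Block & Soloist Run-through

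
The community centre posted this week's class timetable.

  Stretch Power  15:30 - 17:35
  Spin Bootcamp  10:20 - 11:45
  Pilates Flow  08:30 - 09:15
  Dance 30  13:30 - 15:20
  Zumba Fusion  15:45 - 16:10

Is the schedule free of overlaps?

Check each pair: they overlap iff neither finishes before the other starts.
Sorted by start: Pilates Flow, Spin Bootcamp, Dance 30, Stretch Power, Zumba Fusion.
Spin Bootcamp starts after Pilates Flow ends, so nothing later overlaps Pilates Flow either.
Dance 30 starts after Spin Bootcamp ends, so nothing later overlaps Spin Bootcamp either.
Stretch Power starts after Dance 30 ends, so nothing later overlaps Dance 30 either.
Zumba Fusion starts before Stretch Power ends → Stretch Power and Zumba Fusion overlap.
That's a conflict, so the schedule is not conflict-free.

No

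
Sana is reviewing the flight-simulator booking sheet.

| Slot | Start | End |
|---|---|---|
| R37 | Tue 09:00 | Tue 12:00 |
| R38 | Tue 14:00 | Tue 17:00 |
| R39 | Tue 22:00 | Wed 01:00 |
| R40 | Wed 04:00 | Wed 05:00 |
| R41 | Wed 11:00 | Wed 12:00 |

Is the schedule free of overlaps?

Sorted by start: R37, R38, R39, R40, R41.
R38 starts after R37 ends — done with R37.
R39 starts after R38 ends — done with R38.
R40 starts after R39 ends — done with R39.
R41 starts after R40 ends.
Every pair is clear; the schedule has no overlaps.

Yes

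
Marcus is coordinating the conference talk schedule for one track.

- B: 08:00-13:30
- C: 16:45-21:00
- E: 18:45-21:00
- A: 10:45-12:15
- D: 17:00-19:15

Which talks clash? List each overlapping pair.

Check each pair: they overlap iff neither finishes before the other starts.
Sorted by start: B, A, C, D, E.
A starts before B ends → B and A overlap.
C starts after B ends; B is clear from here.
C starts after A ends; A is clear from here.
D starts before C ends → C and D overlap.
E starts before C ends → C and E overlap.
E starts before D ends → D and E overlap.

A & B, C & D, C & E, D & E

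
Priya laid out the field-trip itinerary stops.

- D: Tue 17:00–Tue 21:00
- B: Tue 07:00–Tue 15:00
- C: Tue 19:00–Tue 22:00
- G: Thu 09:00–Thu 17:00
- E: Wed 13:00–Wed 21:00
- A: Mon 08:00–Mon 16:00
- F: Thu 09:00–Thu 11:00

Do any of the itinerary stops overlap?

Yes

Two intervals overlap when each starts before the other ends.
Sorted by start: A, B, D, C, E, F, G.
B starts after A ends, so nothing later overlaps A either.
D starts after B ends, so nothing later overlaps B either.
C starts before D ends → D and C overlap.
That's a conflict, so the schedule is not conflict-free.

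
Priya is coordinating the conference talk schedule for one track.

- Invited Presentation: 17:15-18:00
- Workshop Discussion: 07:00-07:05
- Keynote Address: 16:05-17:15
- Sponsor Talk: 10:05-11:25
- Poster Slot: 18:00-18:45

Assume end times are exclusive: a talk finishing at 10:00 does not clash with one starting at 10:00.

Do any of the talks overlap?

No

Two intervals overlap when each starts before the other ends.
Sorted by start: Workshop Discussion, Sponsor Talk, Keynote Address, Invited Presentation, Poster Slot.
Sponsor Talk starts after Workshop Discussion ends, so nothing later overlaps Workshop Discussion either.
Keynote Address starts after Sponsor Talk ends, so nothing later overlaps Sponsor Talk either.
Invited Presentation starts exactly when Keynote Address ends (back-to-back, no overlap), so nothing later overlaps Keynote Address either.
Poster Slot starts exactly when Invited Presentation ends (back-to-back, no overlap).
Every pair is clear; the schedule has no overlaps.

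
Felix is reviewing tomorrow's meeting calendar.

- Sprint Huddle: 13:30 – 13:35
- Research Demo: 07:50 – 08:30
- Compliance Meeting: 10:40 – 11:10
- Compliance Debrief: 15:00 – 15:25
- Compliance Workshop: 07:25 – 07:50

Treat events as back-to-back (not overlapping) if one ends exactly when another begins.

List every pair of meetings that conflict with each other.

Two intervals overlap when each starts before the other ends.
Sorted by start: Compliance Workshop, Research Demo, Compliance Meeting, Sprint Huddle, Compliance Debrief.
Research Demo starts exactly when Compliance Workshop ends (back-to-back, no overlap); Compliance Workshop is clear from here.
Compliance Meeting starts after Research Demo ends; Research Demo is clear from here.
Sprint Huddle starts after Compliance Meeting ends; Compliance Meeting is clear from here.
Compliance Debrief starts after Sprint Huddle ends.

none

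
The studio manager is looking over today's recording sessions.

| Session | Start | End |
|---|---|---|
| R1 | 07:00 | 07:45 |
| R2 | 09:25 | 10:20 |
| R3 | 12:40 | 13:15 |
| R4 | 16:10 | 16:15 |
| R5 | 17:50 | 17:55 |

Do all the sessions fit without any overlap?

Two intervals overlap when each starts before the other ends.
Sorted by start: R1, R2, R3, R4, R5.
R2 starts after R1 ends, so R1 has no further overlaps.
R3 starts after R2 ends, so R2 has no further overlaps.
R4 starts after R3 ends, so R3 has no further overlaps.
R5 starts after R4 ends.
Every pair is clear; the schedule has no overlaps.

Yes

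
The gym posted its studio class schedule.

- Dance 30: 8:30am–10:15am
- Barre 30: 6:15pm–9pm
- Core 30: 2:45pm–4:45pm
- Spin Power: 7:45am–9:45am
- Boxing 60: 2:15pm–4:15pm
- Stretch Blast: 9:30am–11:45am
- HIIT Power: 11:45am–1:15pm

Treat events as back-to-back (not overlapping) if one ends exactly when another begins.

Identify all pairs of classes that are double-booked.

Sorted by start: Spin Power, Dance 30, Stretch Blast, HIIT Power, Boxing 60, Core 30, Barre 30.
Dance 30 starts before Spin Power ends → Spin Power and Dance 30 overlap.
Stretch Blast starts before Spin Power ends → Spin Power and Stretch Blast overlap.
HIIT Power starts after Spin Power ends; Spin Power is clear from here.
Stretch Blast starts before Dance 30 ends → Dance 30 and Stretch Blast overlap.
HIIT Power starts after Dance 30 ends; Dance 30 is clear from here.
HIIT Power starts exactly when Stretch Blast ends (back-to-back, no overlap); Stretch Blast is clear from here.
Boxing 60 starts after HIIT Power ends; HIIT Power is clear from here.
Core 30 starts before Boxing 60 ends → Boxing 60 and Core 30 overlap.
Barre 30 starts after Boxing 60 ends.
Barre 30 starts after Core 30 ends.

Boxing 60 & Core 30, Dance 30 & Spin Power, Dance 30 & Stretch Blast, Spin Power & Stretch Blast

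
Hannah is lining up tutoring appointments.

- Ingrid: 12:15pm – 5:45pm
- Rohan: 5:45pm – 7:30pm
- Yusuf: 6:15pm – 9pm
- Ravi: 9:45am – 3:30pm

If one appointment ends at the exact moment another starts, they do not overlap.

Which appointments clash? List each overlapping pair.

Ingrid & Ravi, Rohan & Yusuf

Two intervals overlap when each starts before the other ends.
Sorted by start: Ravi, Ingrid, Rohan, Yusuf.
Ingrid starts before Ravi ends → Ravi and Ingrid overlap.
Rohan starts after Ravi ends; Ravi is clear from here.
Rohan starts exactly when Ingrid ends (back-to-back, no overlap); Ingrid is clear from here.
Yusuf starts before Rohan ends → Rohan and Yusuf overlap.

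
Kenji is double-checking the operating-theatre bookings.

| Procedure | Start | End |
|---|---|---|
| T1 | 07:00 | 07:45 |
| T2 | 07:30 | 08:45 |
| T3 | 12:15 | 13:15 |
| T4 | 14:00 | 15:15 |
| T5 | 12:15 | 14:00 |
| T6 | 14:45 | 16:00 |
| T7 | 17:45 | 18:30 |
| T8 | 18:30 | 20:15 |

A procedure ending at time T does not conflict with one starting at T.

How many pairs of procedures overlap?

3

Two intervals overlap when each starts before the other ends.
Sorted by start: T1, T2, T3, T5, T4, T6, T7, T8.
T2 starts before T1 ends → T1 and T2 overlap.
T3 starts after T1 ends — done with T1.
T3 starts after T2 ends — done with T2.
T5 starts before T3 ends → T3 and T5 overlap.
T4 starts after T3 ends — done with T3.
T4 starts exactly when T5 ends (back-to-back, no overlap) — done with T5.
T6 starts before T4 ends → T4 and T6 overlap.
T7 starts after T4 ends — done with T4.
T7 starts after T6 ends — done with T6.
T8 starts exactly when T7 ends (back-to-back, no overlap).
Overlapping pairs: T1 & T2, T3 & T5, T4 & T6 — 3 in total.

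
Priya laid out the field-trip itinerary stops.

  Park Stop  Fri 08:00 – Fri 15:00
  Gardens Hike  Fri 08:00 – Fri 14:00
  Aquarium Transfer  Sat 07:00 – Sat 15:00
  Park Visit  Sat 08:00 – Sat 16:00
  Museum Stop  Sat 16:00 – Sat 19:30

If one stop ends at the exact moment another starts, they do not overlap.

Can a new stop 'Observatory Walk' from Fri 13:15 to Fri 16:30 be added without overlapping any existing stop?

Park Stop: starts Fri 08:00 before Observatory Walk ends Fri 16:30, and ends Fri 15:00 after Observatory Walk starts Fri 13:15 → overlap.
Gardens Hike: starts Fri 08:00 before Observatory Walk ends Fri 16:30, and ends Fri 14:00 after Observatory Walk starts Fri 13:15 → overlap.
Aquarium Transfer: starts Sat 07:00 at or after Observatory Walk ends Fri 16:30 → clear.
Park Visit: starts Sat 08:00 at or after Observatory Walk ends Fri 16:30 → clear.
Museum Stop: starts Sat 16:00 at or after Observatory Walk ends Fri 16:30 → clear.
Observatory Walk overlaps Park Stop, Gardens Hike.

No — it overlaps Gardens Hike, Park Stop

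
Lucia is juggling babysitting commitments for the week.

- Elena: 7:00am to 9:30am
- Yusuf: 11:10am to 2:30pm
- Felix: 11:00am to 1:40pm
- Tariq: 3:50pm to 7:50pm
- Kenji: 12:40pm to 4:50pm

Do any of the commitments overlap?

Check each pair: they overlap iff neither finishes before the other starts.
Sorted by start: Elena, Felix, Yusuf, Kenji, Tariq.
Felix starts after Elena ends; Elena is clear from here.
Yusuf starts before Felix ends → Felix and Yusuf overlap.
That's a conflict, so the schedule is not conflict-free.

Yes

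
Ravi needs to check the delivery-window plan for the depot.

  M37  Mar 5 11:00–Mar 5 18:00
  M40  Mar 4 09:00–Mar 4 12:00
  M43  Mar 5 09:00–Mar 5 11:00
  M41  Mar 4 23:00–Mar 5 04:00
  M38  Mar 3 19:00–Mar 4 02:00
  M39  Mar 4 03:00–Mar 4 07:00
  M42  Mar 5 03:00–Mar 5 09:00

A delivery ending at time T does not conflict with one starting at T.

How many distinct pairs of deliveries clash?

1

Two intervals overlap when each starts before the other ends.
Sorted by start: M38, M39, M40, M41, M42, M43, M37.
M39 starts after M38 ends, so nothing later overlaps M38 either.
M40 starts after M39 ends, so nothing later overlaps M39 either.
M41 starts after M40 ends, so nothing later overlaps M40 either.
M42 starts before M41 ends → M41 and M42 overlap.
M43 starts after M41 ends, so nothing later overlaps M41 either.
M43 starts exactly when M42 ends (back-to-back, no overlap), so nothing later overlaps M42 either.
M37 starts exactly when M43 ends (back-to-back, no overlap).
Overlapping pairs: M41 & M42 — 1 in total.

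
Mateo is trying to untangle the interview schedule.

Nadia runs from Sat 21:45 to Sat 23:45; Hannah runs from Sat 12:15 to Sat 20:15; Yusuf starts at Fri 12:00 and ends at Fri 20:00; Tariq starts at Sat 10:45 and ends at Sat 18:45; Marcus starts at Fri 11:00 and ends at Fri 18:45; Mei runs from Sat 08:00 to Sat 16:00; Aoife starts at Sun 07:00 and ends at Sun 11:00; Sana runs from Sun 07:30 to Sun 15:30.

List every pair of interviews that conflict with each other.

Sorted by start: Marcus, Yusuf, Mei, Tariq, Hannah, Nadia, Aoife, Sana.
Yusuf starts before Marcus ends → Marcus and Yusuf overlap.
Mei starts after Marcus ends, so nothing later overlaps Marcus either.
Mei starts after Yusuf ends, so nothing later overlaps Yusuf either.
Tariq starts before Mei ends → Mei and Tariq overlap.
Hannah starts before Mei ends → Mei and Hannah overlap.
Nadia starts after Mei ends, so nothing later overlaps Mei either.
Hannah starts before Tariq ends → Tariq and Hannah overlap.
Nadia starts after Tariq ends, so nothing later overlaps Tariq either.
Nadia starts after Hannah ends, so nothing later overlaps Hannah either.
Aoife starts after Nadia ends, so nothing later overlaps Nadia either.
Sana starts before Aoife ends → Aoife and Sana overlap.

Aoife & Sana, Hannah & Mei, Hannah & Tariq, Marcus & Yusuf, Mei & Tariq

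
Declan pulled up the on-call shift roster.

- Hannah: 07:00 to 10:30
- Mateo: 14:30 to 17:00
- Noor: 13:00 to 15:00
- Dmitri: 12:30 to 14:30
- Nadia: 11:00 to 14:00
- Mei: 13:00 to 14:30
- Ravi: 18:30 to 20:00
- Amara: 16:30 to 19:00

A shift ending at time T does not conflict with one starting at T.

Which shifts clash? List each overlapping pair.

Amara & Mateo, Amara & Ravi, Dmitri & Mei, Dmitri & Nadia, Dmitri & Noor, Mateo & Noor, Mei & Nadia, Mei & Noor, Nadia & Noor

Sorted by start: Hannah, Nadia, Dmitri, Noor, Mei, Mateo, Amara, Ravi.
Nadia starts after Hannah ends, so Hannah has no further overlaps.
Dmitri starts before Nadia ends → Nadia and Dmitri overlap.
Noor starts before Nadia ends → Nadia and Noor overlap.
Mei starts before Nadia ends → Nadia and Mei overlap.
Mateo starts after Nadia ends, so Nadia has no further overlaps.
Noor starts before Dmitri ends → Dmitri and Noor overlap.
Mei starts before Dmitri ends → Dmitri and Mei overlap.
Mateo starts exactly when Dmitri ends (back-to-back, no overlap), so Dmitri has no further overlaps.
Mei starts before Noor ends → Noor and Mei overlap.
Mateo starts before Noor ends → Noor and Mateo overlap.
Amara starts after Noor ends, so Noor has no further overlaps.
Mateo starts exactly when Mei ends (back-to-back, no overlap), so Mei has no further overlaps.
Amara starts before Mateo ends → Mateo and Amara overlap.
Ravi starts after Mateo ends.
Ravi starts before Amara ends → Amara and Ravi overlap.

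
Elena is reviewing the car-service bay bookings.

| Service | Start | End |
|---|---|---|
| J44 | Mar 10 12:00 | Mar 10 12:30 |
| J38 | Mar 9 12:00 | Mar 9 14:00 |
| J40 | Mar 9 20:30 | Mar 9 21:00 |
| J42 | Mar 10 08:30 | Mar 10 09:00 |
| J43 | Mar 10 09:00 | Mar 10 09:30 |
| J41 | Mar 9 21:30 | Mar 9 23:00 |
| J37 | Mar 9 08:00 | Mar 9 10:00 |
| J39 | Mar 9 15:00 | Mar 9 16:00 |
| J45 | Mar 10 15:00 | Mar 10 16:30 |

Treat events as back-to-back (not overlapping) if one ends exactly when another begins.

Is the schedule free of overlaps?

Yes

Sorted by start: J37, J38, J39, J40, J41, J42, J43, J44, J45.
J38 starts after J37 ends, so nothing later overlaps J37 either.
J39 starts after J38 ends, so nothing later overlaps J38 either.
J40 starts after J39 ends, so nothing later overlaps J39 either.
J41 starts after J40 ends, so nothing later overlaps J40 either.
J42 starts after J41 ends, so nothing later overlaps J41 either.
J43 starts exactly when J42 ends (back-to-back, no overlap), so nothing later overlaps J42 either.
J44 starts after J43 ends, so nothing later overlaps J43 either.
J45 starts after J44 ends.
Every pair is clear; the schedule has no overlaps.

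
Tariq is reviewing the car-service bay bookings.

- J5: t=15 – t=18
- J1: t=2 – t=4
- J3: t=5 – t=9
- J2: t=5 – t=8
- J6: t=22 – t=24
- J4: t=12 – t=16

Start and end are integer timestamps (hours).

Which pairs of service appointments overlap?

Sorted by start: J1, J2, J3, J4, J5, J6.
J2 starts after J1 ends — done with J1.
J3 starts before J2 ends → J2 and J3 overlap.
J4 starts after J2 ends — done with J2.
J4 starts after J3 ends — done with J3.
J5 starts before J4 ends → J4 and J5 overlap.
J6 starts after J4 ends.
J6 starts after J5 ends.

J2 & J3, J4 & J5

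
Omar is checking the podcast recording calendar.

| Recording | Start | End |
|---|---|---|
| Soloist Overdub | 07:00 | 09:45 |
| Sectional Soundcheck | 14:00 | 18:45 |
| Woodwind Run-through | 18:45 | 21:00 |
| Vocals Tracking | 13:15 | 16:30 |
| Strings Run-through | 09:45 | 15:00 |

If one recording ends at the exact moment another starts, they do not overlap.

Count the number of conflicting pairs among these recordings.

Sorted by start: Soloist Overdub, Strings Run-through, Vocals Tracking, Sectional Soundcheck, Woodwind Run-through.
Strings Run-through starts exactly when Soloist Overdub ends (back-to-back, no overlap), so Soloist Overdub has no further overlaps.
Vocals Tracking starts before Strings Run-through ends → Strings Run-through and Vocals Tracking overlap.
Sectional Soundcheck starts before Strings Run-through ends → Strings Run-through and Sectional Soundcheck overlap.
Woodwind Run-through starts after Strings Run-through ends.
Sectional Soundcheck starts before Vocals Tracking ends → Vocals Tracking and Sectional Soundcheck overlap.
Woodwind Run-through starts after Vocals Tracking ends.
Woodwind Run-through starts exactly when Sectional Soundcheck ends (back-to-back, no overlap).
Overlapping pairs: Sectional Soundcheck & Strings Run-through, Sectional Soundcheck & Vocals Tracking, Strings Run-through & Vocals Tracking — 3 in total.

3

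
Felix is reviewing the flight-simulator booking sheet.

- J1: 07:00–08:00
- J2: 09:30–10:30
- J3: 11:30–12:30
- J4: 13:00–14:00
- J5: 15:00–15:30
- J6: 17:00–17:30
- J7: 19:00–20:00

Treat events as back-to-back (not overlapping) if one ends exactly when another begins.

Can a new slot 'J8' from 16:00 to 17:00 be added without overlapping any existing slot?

Yes — the slot is free

J1: ends 08:00 at or before J8 starts 16:00 → clear.
J2: ends 10:30 at or before J8 starts 16:00 → clear.
J3: ends 12:30 at or before J8 starts 16:00 → clear.
J4: ends 14:00 at or before J8 starts 16:00 → clear.
J5: ends 15:30 at or before J8 starts 16:00 → clear.
J6: starts 17:00 at or after J8 ends 17:00 → clear.
J7: starts 19:00 at or after J8 ends 17:00 → clear.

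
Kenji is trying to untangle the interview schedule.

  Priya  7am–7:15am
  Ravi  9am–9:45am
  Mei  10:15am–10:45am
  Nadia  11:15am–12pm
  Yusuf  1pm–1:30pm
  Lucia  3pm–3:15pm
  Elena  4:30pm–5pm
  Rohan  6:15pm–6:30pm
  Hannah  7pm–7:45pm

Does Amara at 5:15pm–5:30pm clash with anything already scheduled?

No — it doesn't clash with anything

Priya: ends 7:15am at or before Amara starts 5:15pm → clear.
Ravi: ends 9:45am at or before Amara starts 5:15pm → clear.
Mei: ends 10:45am at or before Amara starts 5:15pm → clear.
Nadia: ends 12pm at or before Amara starts 5:15pm → clear.
Yusuf: ends 1:30pm at or before Amara starts 5:15pm → clear.
Lucia: ends 3:15pm at or before Amara starts 5:15pm → clear.
Elena: ends 5pm at or before Amara starts 5:15pm → clear.
Rohan: starts 6:15pm at or after Amara ends 5:30pm → clear.
Hannah: starts 7pm at or after Amara ends 5:30pm → clear.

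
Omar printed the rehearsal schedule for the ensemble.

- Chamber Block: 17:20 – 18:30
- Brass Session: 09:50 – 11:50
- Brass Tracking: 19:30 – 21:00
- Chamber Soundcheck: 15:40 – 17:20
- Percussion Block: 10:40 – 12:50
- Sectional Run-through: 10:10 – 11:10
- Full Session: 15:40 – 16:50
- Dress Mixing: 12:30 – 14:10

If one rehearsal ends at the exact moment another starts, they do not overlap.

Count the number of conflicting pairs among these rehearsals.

5

Two intervals overlap when each starts before the other ends.
Sorted by start: Brass Session, Sectional Run-through, Percussion Block, Dress Mixing, Chamber Soundcheck, Full Session, Chamber Block, Brass Tracking.
Sectional Run-through starts before Brass Session ends → Brass Session and Sectional Run-through overlap.
Percussion Block starts before Brass Session ends → Brass Session and Percussion Block overlap.
Dress Mixing starts after Brass Session ends — done with Brass Session.
Percussion Block starts before Sectional Run-through ends → Sectional Run-through and Percussion Block overlap.
Dress Mixing starts after Sectional Run-through ends — done with Sectional Run-through.
Dress Mixing starts before Percussion Block ends → Percussion Block and Dress Mixing overlap.
Chamber Soundcheck starts after Percussion Block ends — done with Percussion Block.
Chamber Soundcheck starts after Dress Mixing ends — done with Dress Mixing.
Full Session starts before Chamber Soundcheck ends → Chamber Soundcheck and Full Session overlap.
Chamber Block starts exactly when Chamber Soundcheck ends (back-to-back, no overlap) — done with Chamber Soundcheck.
Chamber Block starts after Full Session ends — done with Full Session.
Brass Tracking starts after Chamber Block ends.
Overlapping pairs: Brass Session & Percussion Block, Brass Session & Sectional Run-through, Chamber Soundcheck & Full Session, Dress Mixing & Percussion Block, Percussion Block & Sectional Run-through — 5 in total.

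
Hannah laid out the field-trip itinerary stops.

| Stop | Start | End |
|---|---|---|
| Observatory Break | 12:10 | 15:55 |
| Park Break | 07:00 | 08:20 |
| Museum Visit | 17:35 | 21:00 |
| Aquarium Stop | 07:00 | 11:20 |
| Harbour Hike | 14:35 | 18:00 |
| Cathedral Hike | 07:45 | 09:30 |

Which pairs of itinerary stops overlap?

Aquarium Stop & Cathedral Hike, Aquarium Stop & Park Break, Cathedral Hike & Park Break, Harbour Hike & Museum Visit, Harbour Hike & Observatory Break

Two intervals overlap when each starts before the other ends.
Sorted by start: Park Break, Aquarium Stop, Cathedral Hike, Observatory Break, Harbour Hike, Museum Visit.
Aquarium Stop starts before Park Break ends → Park Break and Aquarium Stop overlap.
Cathedral Hike starts before Park Break ends → Park Break and Cathedral Hike overlap.
Observatory Break starts after Park Break ends, so Park Break has no further overlaps.
Cathedral Hike starts before Aquarium Stop ends → Aquarium Stop and Cathedral Hike overlap.
Observatory Break starts after Aquarium Stop ends, so Aquarium Stop has no further overlaps.
Observatory Break starts after Cathedral Hike ends, so Cathedral Hike has no further overlaps.
Harbour Hike starts before Observatory Break ends → Observatory Break and Harbour Hike overlap.
Museum Visit starts after Observatory Break ends.
Museum Visit starts before Harbour Hike ends → Harbour Hike and Museum Visit overlap.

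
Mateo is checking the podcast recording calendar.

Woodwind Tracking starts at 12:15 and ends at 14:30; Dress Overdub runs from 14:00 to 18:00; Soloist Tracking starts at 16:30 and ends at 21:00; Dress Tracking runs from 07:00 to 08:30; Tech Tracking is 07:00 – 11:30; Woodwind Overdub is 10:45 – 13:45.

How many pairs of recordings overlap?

5

Sorted by start: Tech Tracking, Dress Tracking, Woodwind Overdub, Woodwind Tracking, Dress Overdub, Soloist Tracking.
Dress Tracking starts before Tech Tracking ends → Tech Tracking and Dress Tracking overlap.
Woodwind Overdub starts before Tech Tracking ends → Tech Tracking and Woodwind Overdub overlap.
Woodwind Tracking starts after Tech Tracking ends; Tech Tracking is clear from here.
Woodwind Overdub starts after Dress Tracking ends; Dress Tracking is clear from here.
Woodwind Tracking starts before Woodwind Overdub ends → Woodwind Overdub and Woodwind Tracking overlap.
Dress Overdub starts after Woodwind Overdub ends; Woodwind Overdub is clear from here.
Dress Overdub starts before Woodwind Tracking ends → Woodwind Tracking and Dress Overdub overlap.
Soloist Tracking starts after Woodwind Tracking ends.
Soloist Tracking starts before Dress Overdub ends → Dress Overdub and Soloist Tracking overlap.
Overlapping pairs: Dress Overdub & Soloist Tracking, Dress Overdub & Woodwind Tracking, Dress Tracking & Tech Tracking, Tech Tracking & Woodwind Overdub, Woodwind Overdub & Woodwind Tracking — 5 in total.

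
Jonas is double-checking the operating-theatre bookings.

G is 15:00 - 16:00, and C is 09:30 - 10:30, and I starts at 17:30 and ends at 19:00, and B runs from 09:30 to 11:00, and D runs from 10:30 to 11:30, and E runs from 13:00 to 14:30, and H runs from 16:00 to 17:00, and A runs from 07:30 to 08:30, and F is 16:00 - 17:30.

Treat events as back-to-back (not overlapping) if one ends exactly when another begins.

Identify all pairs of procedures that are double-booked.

Sorted by start: A, B, C, D, E, G, F, H, I.
B starts after A ends, so nothing later overlaps A either.
C starts before B ends → B and C overlap.
D starts before B ends → B and D overlap.
E starts after B ends, so nothing later overlaps B either.
D starts exactly when C ends (back-to-back, no overlap), so nothing later overlaps C either.
E starts after D ends, so nothing later overlaps D either.
G starts after E ends, so nothing later overlaps E either.
F starts exactly when G ends (back-to-back, no overlap), so nothing later overlaps G either.
H starts before F ends → F and H overlap.
I starts exactly when F ends (back-to-back, no overlap).
I starts after H ends.

B & C, B & D, F & H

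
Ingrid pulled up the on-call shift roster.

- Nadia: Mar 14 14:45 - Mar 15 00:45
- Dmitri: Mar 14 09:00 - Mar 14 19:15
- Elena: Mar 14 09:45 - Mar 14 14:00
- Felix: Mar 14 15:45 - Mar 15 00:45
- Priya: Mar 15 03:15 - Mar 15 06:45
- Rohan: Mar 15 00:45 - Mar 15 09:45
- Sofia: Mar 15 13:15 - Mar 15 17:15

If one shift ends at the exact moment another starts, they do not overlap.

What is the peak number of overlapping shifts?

Sort all start/end points and keep a running count:
Mar 14 09:00 start Dmitri → 1
Mar 14 09:45 start Elena → 2
Mar 14 14:00 end Elena → 1
Mar 14 14:45 start Nadia → 2
Mar 14 15:45 start Felix → 3
Mar 14 19:15 end Dmitri → 2
Mar 15 00:45 end Felix → 1
Mar 15 00:45 end Nadia → 0
Mar 15 00:45 start Rohan → 1
Mar 15 03:15 start Priya → 2
Mar 15 06:45 end Priya → 1
Mar 15 09:45 end Rohan → 0
Mar 15 13:15 start Sofia → 1
Mar 15 17:15 end Sofia → 0
Peak is 3, at Mar 14 15:45 (Dmitri, Felix, Nadia).

3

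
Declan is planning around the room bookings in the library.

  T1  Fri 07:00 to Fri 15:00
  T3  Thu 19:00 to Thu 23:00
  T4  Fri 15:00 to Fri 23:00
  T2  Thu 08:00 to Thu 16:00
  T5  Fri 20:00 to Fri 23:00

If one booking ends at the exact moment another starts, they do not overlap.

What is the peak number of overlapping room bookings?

Sweep the timeline, counting +1 at each start and −1 at each end (ends before starts at a tie):
Thu 08:00 start T2 → 1
Thu 16:00 end T2 → 0
Thu 19:00 start T3 → 1
Thu 23:00 end T3 → 0
Fri 07:00 start T1 → 1
Fri 15:00 end T1 → 0
Fri 15:00 start T4 → 1
Fri 20:00 start T5 → 2
Fri 23:00 end T4 → 1
Fri 23:00 end T5 → 0
Peak is 2, at Fri 20:00 (T4, T5).

2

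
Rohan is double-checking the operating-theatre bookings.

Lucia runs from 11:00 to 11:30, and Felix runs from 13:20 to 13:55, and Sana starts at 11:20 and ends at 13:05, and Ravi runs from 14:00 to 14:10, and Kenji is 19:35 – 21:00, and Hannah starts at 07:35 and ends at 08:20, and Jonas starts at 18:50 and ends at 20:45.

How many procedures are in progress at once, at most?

2

Sort all start/end points and keep a running count:
07:35 start Hannah → 1
08:20 end Hannah → 0
11:00 start Lucia → 1
11:20 start Sana → 2
11:30 end Lucia → 1
13:05 end Sana → 0
13:20 start Felix → 1
13:55 end Felix → 0
14:00 start Ravi → 1
14:10 end Ravi → 0
18:50 start Jonas → 1
19:35 start Kenji → 2
20:45 end Jonas → 1
21:00 end Kenji → 0
Peak is 2, at 11:20 (Lucia, Sana).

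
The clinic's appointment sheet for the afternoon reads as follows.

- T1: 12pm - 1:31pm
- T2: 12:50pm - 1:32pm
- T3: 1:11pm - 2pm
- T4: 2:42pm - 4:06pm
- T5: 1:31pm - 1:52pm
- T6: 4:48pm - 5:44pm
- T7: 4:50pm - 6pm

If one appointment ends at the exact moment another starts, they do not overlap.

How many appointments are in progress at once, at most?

Sweep the timeline, counting +1 at each start and −1 at each end (ends before starts at a tie):
12pm start T1 → 1
12:50pm start T2 → 2
1:11pm start T3 → 3
1:31pm end T1 → 2
1:31pm start T5 → 3
1:32pm end T2 → 2
1:52pm end T5 → 1
2pm end T3 → 0
2:42pm start T4 → 1
4:06pm end T4 → 0
4:48pm start T6 → 1
4:50pm start T7 → 2
5:44pm end T6 → 1
6pm end T7 → 0
Peak is 3, at 1:11pm (T1, T2, T3).

3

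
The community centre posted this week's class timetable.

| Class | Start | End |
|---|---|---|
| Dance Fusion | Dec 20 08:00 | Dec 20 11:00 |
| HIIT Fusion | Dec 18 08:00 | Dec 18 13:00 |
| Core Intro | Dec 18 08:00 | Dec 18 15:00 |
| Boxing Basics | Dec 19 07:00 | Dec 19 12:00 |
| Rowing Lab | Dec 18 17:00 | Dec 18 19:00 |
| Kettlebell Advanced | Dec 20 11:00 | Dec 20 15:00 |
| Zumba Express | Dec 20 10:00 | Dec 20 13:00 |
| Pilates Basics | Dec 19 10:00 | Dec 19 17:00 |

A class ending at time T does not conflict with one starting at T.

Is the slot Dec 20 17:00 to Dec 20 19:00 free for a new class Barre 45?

Yes — the slot is free

HIIT Fusion: ends Dec 18 13:00 at or before Barre 45 starts Dec 20 17:00 → clear.
Core Intro: ends Dec 18 15:00 at or before Barre 45 starts Dec 20 17:00 → clear.
Rowing Lab: ends Dec 18 19:00 at or before Barre 45 starts Dec 20 17:00 → clear.
Boxing Basics: ends Dec 19 12:00 at or before Barre 45 starts Dec 20 17:00 → clear.
Pilates Basics: ends Dec 19 17:00 at or before Barre 45 starts Dec 20 17:00 → clear.
Dance Fusion: ends Dec 20 11:00 at or before Barre 45 starts Dec 20 17:00 → clear.
Zumba Express: ends Dec 20 13:00 at or before Barre 45 starts Dec 20 17:00 → clear.
Kettlebell Advanced: ends Dec 20 15:00 at or before Barre 45 starts Dec 20 17:00 → clear.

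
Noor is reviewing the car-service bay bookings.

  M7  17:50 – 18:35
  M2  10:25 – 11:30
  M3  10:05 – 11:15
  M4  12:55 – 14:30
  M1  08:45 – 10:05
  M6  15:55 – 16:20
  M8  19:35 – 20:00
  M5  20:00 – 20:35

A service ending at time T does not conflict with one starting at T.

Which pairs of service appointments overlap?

Two intervals overlap when each starts before the other ends.
Sorted by start: M1, M3, M2, M4, M6, M7, M8, M5.
M3 starts exactly when M1 ends (back-to-back, no overlap), so nothing later overlaps M1 either.
M2 starts before M3 ends → M3 and M2 overlap.
M4 starts after M3 ends, so nothing later overlaps M3 either.
M4 starts after M2 ends, so nothing later overlaps M2 either.
M6 starts after M4 ends, so nothing later overlaps M4 either.
M7 starts after M6 ends, so nothing later overlaps M6 either.
M8 starts after M7 ends, so nothing later overlaps M7 either.
M5 starts exactly when M8 ends (back-to-back, no overlap).

M2 & M3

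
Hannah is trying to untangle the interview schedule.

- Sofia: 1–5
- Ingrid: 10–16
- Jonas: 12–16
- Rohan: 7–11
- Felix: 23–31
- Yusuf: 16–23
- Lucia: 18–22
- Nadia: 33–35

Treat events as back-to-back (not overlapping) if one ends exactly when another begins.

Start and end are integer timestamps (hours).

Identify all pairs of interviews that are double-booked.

Two intervals overlap when each starts before the other ends.
Sorted by start: Sofia, Rohan, Ingrid, Jonas, Yusuf, Lucia, Felix, Nadia.
Rohan starts after Sofia ends — done with Sofia.
Ingrid starts before Rohan ends → Rohan and Ingrid overlap.
Jonas starts after Rohan ends — done with Rohan.
Jonas starts before Ingrid ends → Ingrid and Jonas overlap.
Yusuf starts exactly when Ingrid ends (back-to-back, no overlap) — done with Ingrid.
Yusuf starts exactly when Jonas ends (back-to-back, no overlap) — done with Jonas.
Lucia starts before Yusuf ends → Yusuf and Lucia overlap.
Felix starts exactly when Yusuf ends (back-to-back, no overlap) — done with Yusuf.
Felix starts after Lucia ends — done with Lucia.
Nadia starts after Felix ends.

Ingrid & Jonas, Ingrid & Rohan, Lucia & Yusuf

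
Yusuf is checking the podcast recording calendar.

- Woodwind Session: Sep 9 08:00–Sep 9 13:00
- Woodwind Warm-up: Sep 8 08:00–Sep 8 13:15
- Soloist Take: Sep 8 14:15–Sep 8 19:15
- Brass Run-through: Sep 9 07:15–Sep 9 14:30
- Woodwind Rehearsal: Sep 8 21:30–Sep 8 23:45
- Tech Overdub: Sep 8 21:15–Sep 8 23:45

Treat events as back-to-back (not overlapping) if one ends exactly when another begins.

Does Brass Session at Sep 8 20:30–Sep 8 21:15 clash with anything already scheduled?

Woodwind Warm-up: ends Sep 8 13:15 at or before Brass Session starts Sep 8 20:30 → clear.
Soloist Take: ends Sep 8 19:15 at or before Brass Session starts Sep 8 20:30 → clear.
Tech Overdub: starts Sep 8 21:15 at or after Brass Session ends Sep 8 21:15 → clear.
Woodwind Rehearsal: starts Sep 8 21:30 at or after Brass Session ends Sep 8 21:15 → clear.
Brass Run-through: starts Sep 9 07:15 at or after Brass Session ends Sep 8 21:15 → clear.
Woodwind Session: starts Sep 9 08:00 at or after Brass Session ends Sep 8 21:15 → clear.

No — it doesn't clash with anything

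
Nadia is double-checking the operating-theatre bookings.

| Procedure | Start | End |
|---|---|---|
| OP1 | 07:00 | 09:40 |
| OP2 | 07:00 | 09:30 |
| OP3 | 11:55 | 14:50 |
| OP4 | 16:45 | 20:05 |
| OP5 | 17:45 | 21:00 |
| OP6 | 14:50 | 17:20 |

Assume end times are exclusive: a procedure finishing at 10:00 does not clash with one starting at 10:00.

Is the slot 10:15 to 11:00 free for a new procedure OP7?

OP1: ends 09:40 at or before OP7 starts 10:15 → clear.
OP2: ends 09:30 at or before OP7 starts 10:15 → clear.
OP3: starts 11:55 at or after OP7 ends 11:00 → clear.
OP6: starts 14:50 at or after OP7 ends 11:00 → clear.
OP4: starts 16:45 at or after OP7 ends 11:00 → clear.
OP5: starts 17:45 at or after OP7 ends 11:00 → clear.

Yes — the slot is free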